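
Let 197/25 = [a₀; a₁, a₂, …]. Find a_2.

7

197 = 7·25 + 22   →  a_0 = 7
25 = 1·22 + 3   →  a_1 = 1
22 = 7·3 + 1   →  a_2 = 7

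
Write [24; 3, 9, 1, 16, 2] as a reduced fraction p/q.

26244/1079

Using pₖ = aₖpₖ₋₁ + pₖ₋₂ and qₖ = aₖqₖ₋₁ + qₖ₋₂:
  k=0: a=24, p=24, q=1
  k=1: a=3, p=73, q=3
  k=2: a=9, p=681, q=28
  k=3: a=1, p=754, q=31
  k=4: a=16, p=12745, q=524
  k=5: a=2, p=26244, q=1079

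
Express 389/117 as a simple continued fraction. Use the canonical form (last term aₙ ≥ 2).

389 = 3*117 + 38
117 = 3*38 + 3
38 = 12*3 + 2
3 = 1*2 + 1
2 = 2*1 + 0  (stop)
So 389/117 = [3; 3, 12, 1, 2].

[3; 3, 12, 1, 2]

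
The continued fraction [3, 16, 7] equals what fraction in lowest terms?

Fold from the inside: start with 7/1.
  16 + 1/7 = 113/7
  3 + 7/113 = 346/113

346/113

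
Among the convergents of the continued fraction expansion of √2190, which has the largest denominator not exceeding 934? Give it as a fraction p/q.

√2190 = [46; 1, 3, 1, 14, 1, 3, 1, 92, …] (period length 8).
Convergents:
  p_0/q_0 = 46/1
  p_1/q_1 = 47/1
  p_2/q_2 = 187/4
  p_3/q_3 = 234/5
  p_4/q_4 = 3463/74
  p_5/q_5 = 3697/79
  p_6/q_6 = 14554/311
  p_7/q_7 = 18251/390
  p_8/q_8 = 1693646/36191
q_7 = 390 ≤ 934 < 36191 = q_8, so the answer is 18251/390.

18251/390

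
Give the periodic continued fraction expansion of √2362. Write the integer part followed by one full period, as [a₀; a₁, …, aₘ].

a₀ = ⌊√2362⌋ = 48.
With m₀=0, d₀=1 and mₖ₊₁ = dₖaₖ − mₖ, dₖ₊₁ = (n − mₖ₊₁²)/dₖ, aₖ₊₁ = ⌊(a₀+mₖ₊₁)/dₖ₊₁⌋:
  k=1: m=48, d=58, a=1
  k=2: m=10, d=39, a=1
  k=3: m=29, d=39, a=1
  k=4: m=10, d=58, a=1
  k=5: m=48, d=1, a=96
d=1 and a=2a₀=96 at k=5, so the next step gives (m, d) = (48, 58) again — its k=1 value — and the period has length 5.

[48; 1, 1, 1, 1, 96]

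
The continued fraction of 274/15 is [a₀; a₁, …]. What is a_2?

274 = 18·15 + 4   →  a_0 = 18
15 = 3·4 + 3   →  a_1 = 3
4 = 1·3 + 1   →  a_2 = 1

1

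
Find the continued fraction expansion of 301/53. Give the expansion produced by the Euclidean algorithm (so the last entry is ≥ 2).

[5; 1, 2, 8, 2]

301 = 5·53 + 36
53 = 1·36 + 17
36 = 2·17 + 2
17 = 8·2 + 1
2 = 2·1 + 0  (stop)
So 301/53 = [5; 1, 2, 8, 2].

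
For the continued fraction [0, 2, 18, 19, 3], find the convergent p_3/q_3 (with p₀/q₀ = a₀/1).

Using pₖ = aₖpₖ₋₁ + pₖ₋₂, qₖ = aₖqₖ₋₁ + qₖ₋₂ (with p₋₁=1, p₋₂=0, q₋₁=0, q₋₂=1):
  k=0: a=0, p=0, q=1
  k=1: a=2, p=1, q=2
  k=2: a=18, p=18, q=37
  k=3: a=19, p=343, q=705

343/705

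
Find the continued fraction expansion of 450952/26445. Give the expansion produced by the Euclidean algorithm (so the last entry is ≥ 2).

[17; 19, 15, 13, 7]

450952 = 17*26445 + 1387
26445 = 19*1387 + 92
1387 = 15*92 + 7
92 = 13*7 + 1
7 = 7*1 + 0  (stop)
So 450952/26445 = [17; 19, 15, 13, 7].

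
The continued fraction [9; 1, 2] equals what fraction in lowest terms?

Fold from the inside: start with 2/1.
  1 + 1/2 = 3/2
  9 + 2/3 = 29/3

29/3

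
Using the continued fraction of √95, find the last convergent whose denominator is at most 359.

3041/312

√95 = [9; 1, 2, 1, 18, …] (period length 4).
Convergents:
  p_0/q_0 = 9/1
  p_1/q_1 = 10/1
  p_2/q_2 = 29/3
  p_3/q_3 = 39/4
  p_4/q_4 = 731/75
  p_5/q_5 = 770/79
  p_6/q_6 = 2271/233
  p_7/q_7 = 3041/312
  p_8/q_8 = 57009/5849
q_7 = 312 ≤ 359 < 5849 = q_8, so the answer is 3041/312.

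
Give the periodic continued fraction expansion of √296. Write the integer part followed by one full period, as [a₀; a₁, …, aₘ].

a₀ = ⌊√296⌋ = 17.
With m₀=0, d₀=1 and mₖ₊₁ = dₖaₖ − mₖ, dₖ₊₁ = (n − mₖ₊₁²)/dₖ, aₖ₊₁ = ⌊(a₀+mₖ₊₁)/dₖ₊₁⌋:
  k=1: m=17, d=7, a=4
  k=2: m=11, d=25, a=1
  k=3: m=14, d=4, a=7
  k=4: m=14, d=25, a=1
  k=5: m=11, d=7, a=4
  k=6: m=17, d=1, a=34
d=1 and a=2a₀=34 at k=6, so the next step gives (m, d) = (17, 7) again — its k=1 value — and the period has length 6.

[17; 4, 1, 7, 1, 4, 34]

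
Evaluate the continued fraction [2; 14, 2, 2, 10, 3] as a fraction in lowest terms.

4799/2319

Fold from the inside: start with 3/1.
  10 + 1/3 = 31/3
  2 + 3/31 = 65/31
  2 + 31/65 = 161/65
  14 + 65/161 = 2319/161
  2 + 161/2319 = 4799/2319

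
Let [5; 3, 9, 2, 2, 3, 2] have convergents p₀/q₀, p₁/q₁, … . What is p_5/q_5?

2645/497

Using pₖ = aₖpₖ₋₁ + pₖ₋₂, qₖ = aₖqₖ₋₁ + qₖ₋₂ (with p₋₁=1, p₋₂=0, q₋₁=0, q₋₂=1):
  k=0: a=5, p=5, q=1
  k=1: a=3, p=16, q=3
  k=2: a=9, p=149, q=28
  k=3: a=2, p=314, q=59
  k=4: a=2, p=777, q=146
  k=5: a=3, p=2645, q=497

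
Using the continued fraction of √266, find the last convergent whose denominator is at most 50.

685/42

√266 = [16; 3, 4, 3, 32, …] (period length 4).
Convergents:
  p_0/q_0 = 16/1
  p_1/q_1 = 49/3
  p_2/q_2 = 212/13
  p_3/q_3 = 685/42
  p_4/q_4 = 22132/1357
q_3 = 42 ≤ 50 < 1357 = q_4, so the answer is 685/42.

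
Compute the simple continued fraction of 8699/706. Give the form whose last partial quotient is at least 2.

8699 = 12·706 + 227
706 = 3·227 + 25
227 = 9·25 + 2
25 = 12·2 + 1
2 = 2·1 + 0  (stop)
So 8699/706 = [12; 3, 9, 12, 2].

[12; 3, 9, 12, 2]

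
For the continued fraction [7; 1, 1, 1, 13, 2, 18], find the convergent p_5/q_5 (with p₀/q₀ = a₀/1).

Using pₖ = aₖpₖ₋₁ + pₖ₋₂, qₖ = aₖqₖ₋₁ + qₖ₋₂ (with p₋₁=1, p₋₂=0, q₋₁=0, q₋₂=1):
  k=0: a=7, p=7, q=1
  k=1: a=1, p=8, q=1
  k=2: a=1, p=15, q=2
  k=3: a=1, p=23, q=3
  k=4: a=13, p=314, q=41
  k=5: a=2, p=651, q=85

651/85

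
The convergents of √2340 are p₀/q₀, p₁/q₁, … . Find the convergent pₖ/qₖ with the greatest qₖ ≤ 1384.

33281/688

√2340 = [48; 2, 1, 2, 10, 2, 1, 2, 96, …] (period length 8).
Convergents:
  p_0/q_0 = 48/1
  p_1/q_1 = 97/2
  p_2/q_2 = 145/3
  p_3/q_3 = 387/8
  p_4/q_4 = 4015/83
  p_5/q_5 = 8417/174
  p_6/q_6 = 12432/257
  p_7/q_7 = 33281/688
  p_8/q_8 = 3207408/66305
q_7 = 688 ≤ 1384 < 66305 = q_8, so the answer is 33281/688.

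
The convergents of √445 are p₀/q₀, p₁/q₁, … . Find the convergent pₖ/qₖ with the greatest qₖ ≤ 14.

√445 = [21; 10, 1, 1, 10, 42, …] (period length 5).
Convergents:
  p_0/q_0 = 21/1
  p_1/q_1 = 211/10
  p_2/q_2 = 232/11
  p_3/q_3 = 443/21
q_2 = 11 ≤ 14 < 21 = q_3, so the answer is 232/11.

232/11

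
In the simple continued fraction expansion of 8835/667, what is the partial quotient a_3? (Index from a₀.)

8835 = 13·667 + 164   →  a_0 = 13
667 = 4·164 + 11   →  a_1 = 4
164 = 14·11 + 10   →  a_2 = 14
11 = 1·10 + 1   →  a_3 = 1

1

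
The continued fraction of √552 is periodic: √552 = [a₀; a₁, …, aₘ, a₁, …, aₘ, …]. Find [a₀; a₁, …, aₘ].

a₀ = ⌊√552⌋ = 23.
With m₀=0, d₀=1 and mₖ₊₁ = dₖaₖ − mₖ, dₖ₊₁ = (n − mₖ₊₁²)/dₖ, aₖ₊₁ = ⌊(a₀+mₖ₊₁)/dₖ₊₁⌋:
  k=1: m=23, d=23, a=2
  k=2: m=23, d=1, a=46
d=1 and a=2a₀=46 at k=2, so the next step gives (m, d) = (23, 23) again — its k=1 value — and the period has length 2.

[23; 2, 46]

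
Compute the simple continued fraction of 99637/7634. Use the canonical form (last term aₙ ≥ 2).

99637 = 13*7634 + 395
7634 = 19*395 + 129
395 = 3*129 + 8
129 = 16*8 + 1
8 = 8*1 + 0  (stop)
So 99637/7634 = [13; 19, 3, 16, 8].

[13; 19, 3, 16, 8]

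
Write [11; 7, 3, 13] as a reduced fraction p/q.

Using pₖ = aₖpₖ₋₁ + pₖ₋₂ and qₖ = aₖqₖ₋₁ + qₖ₋₂:
  k=0: a=11, p=11, q=1
  k=1: a=7, p=78, q=7
  k=2: a=3, p=245, q=22
  k=3: a=13, p=3263, q=293

3263/293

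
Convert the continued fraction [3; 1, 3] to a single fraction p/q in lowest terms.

Using pₖ = aₖpₖ₋₁ + pₖ₋₂ and qₖ = aₖqₖ₋₁ + qₖ₋₂:
  k=0: a=3, p=3, q=1
  k=1: a=1, p=4, q=1
  k=2: a=3, p=15, q=4

15/4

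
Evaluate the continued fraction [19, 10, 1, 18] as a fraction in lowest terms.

Using pₖ = aₖpₖ₋₁ + pₖ₋₂ and qₖ = aₖqₖ₋₁ + qₖ₋₂:
  k=0: a=19, p=19, q=1
  k=1: a=10, p=191, q=10
  k=2: a=1, p=210, q=11
  k=3: a=18, p=3971, q=208

3971/208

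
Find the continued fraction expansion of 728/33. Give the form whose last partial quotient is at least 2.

728 = 22*33 + 2
33 = 16*2 + 1
2 = 2*1 + 0  (stop)
So 728/33 = [22; 16, 2].

[22; 16, 2]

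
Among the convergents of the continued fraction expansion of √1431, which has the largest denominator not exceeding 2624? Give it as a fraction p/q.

√1431 = [37; 1, 4, 1, 4, 1, 74, …] (period length 6).
Convergents:
  p_0/q_0 = 37/1
  p_1/q_1 = 38/1
  p_2/q_2 = 189/5
  p_3/q_3 = 227/6
  p_4/q_4 = 1097/29
  p_5/q_5 = 1324/35
  p_6/q_6 = 99073/2619
  p_7/q_7 = 100397/2654
q_6 = 2619 ≤ 2624 < 2654 = q_7, so the answer is 99073/2619.

99073/2619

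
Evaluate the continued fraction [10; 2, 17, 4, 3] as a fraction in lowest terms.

Using pₖ = aₖpₖ₋₁ + pₖ₋₂ and qₖ = aₖqₖ₋₁ + qₖ₋₂:
  k=0: a=10, p=10, q=1
  k=1: a=2, p=21, q=2
  k=2: a=17, p=367, q=35
  k=3: a=4, p=1489, q=142
  k=4: a=3, p=4834, q=461

4834/461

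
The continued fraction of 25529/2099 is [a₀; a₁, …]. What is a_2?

25529 = 12·2099 + 341   →  a_0 = 12
2099 = 6·341 + 53   →  a_1 = 6
341 = 6·53 + 23   →  a_2 = 6

6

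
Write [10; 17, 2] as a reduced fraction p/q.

Using pₖ = aₖpₖ₋₁ + pₖ₋₂ and qₖ = aₖqₖ₋₁ + qₖ₋₂:
  k=0: a=10, p=10, q=1
  k=1: a=17, p=171, q=17
  k=2: a=2, p=352, q=35

352/35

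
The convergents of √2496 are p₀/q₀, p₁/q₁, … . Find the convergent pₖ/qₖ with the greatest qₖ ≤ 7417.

124850/2499

√2496 = [49; 1, 23, 1, 98, …] (period length 4).
Convergents:
  p_0/q_0 = 49/1
  p_1/q_1 = 50/1
  p_2/q_2 = 1199/24
  p_3/q_3 = 1249/25
  p_4/q_4 = 123601/2474
  p_5/q_5 = 124850/2499
  p_6/q_6 = 2995151/59951
q_5 = 2499 ≤ 7417 < 59951 = q_6, so the answer is 124850/2499.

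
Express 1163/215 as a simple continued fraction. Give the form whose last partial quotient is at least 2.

[5; 2, 2, 3, 1, 9]

1163 = 5×215 + 88
215 = 2×88 + 39
88 = 2×39 + 10
39 = 3×10 + 9
10 = 1×9 + 1
9 = 9×1 + 0  (stop)
So 1163/215 = [5; 2, 2, 3, 1, 9].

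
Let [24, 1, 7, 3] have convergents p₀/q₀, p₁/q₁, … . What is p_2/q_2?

Using pₖ = aₖpₖ₋₁ + pₖ₋₂, qₖ = aₖqₖ₋₁ + qₖ₋₂ (with p₋₁=1, p₋₂=0, q₋₁=0, q₋₂=1):
  k=0: a=24, p=24, q=1
  k=1: a=1, p=25, q=1
  k=2: a=7, p=199, q=8

199/8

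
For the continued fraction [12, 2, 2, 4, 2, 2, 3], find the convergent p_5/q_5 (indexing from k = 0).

Using pₖ = aₖpₖ₋₁ + pₖ₋₂, qₖ = aₖqₖ₋₁ + qₖ₋₂ (with p₋₁=1, p₋₂=0, q₋₁=0, q₋₂=1):
  k=0: a=12, p=12, q=1
  k=1: a=2, p=25, q=2
  k=2: a=2, p=62, q=5
  k=3: a=4, p=273, q=22
  k=4: a=2, p=608, q=49
  k=5: a=2, p=1489, q=120

1489/120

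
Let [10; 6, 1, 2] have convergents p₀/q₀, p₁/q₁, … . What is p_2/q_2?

Using pₖ = aₖpₖ₋₁ + pₖ₋₂, qₖ = aₖqₖ₋₁ + qₖ₋₂ (with p₋₁=1, p₋₂=0, q₋₁=0, q₋₂=1):
  k=0: a=10, p=10, q=1
  k=1: a=6, p=61, q=6
  k=2: a=1, p=71, q=7

71/7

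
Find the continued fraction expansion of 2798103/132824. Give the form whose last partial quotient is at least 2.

[21; 15, 10, 2, 19, 2, 10]

2798103 = 21·132824 + 8799
132824 = 15·8799 + 839
8799 = 10·839 + 409
839 = 2·409 + 21
409 = 19·21 + 10
21 = 2·10 + 1
10 = 10·1 + 0  (stop)
So 2798103/132824 = [21; 15, 10, 2, 19, 2, 10].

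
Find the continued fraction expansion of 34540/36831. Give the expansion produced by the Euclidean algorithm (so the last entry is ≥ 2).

34540 = 0*36831 + 34540
36831 = 1*34540 + 2291
34540 = 15*2291 + 175
2291 = 13*175 + 16
175 = 10*16 + 15
16 = 1*15 + 1
15 = 15*1 + 0  (stop)
So 34540/36831 = [0; 1, 15, 13, 10, 1, 15].

[0; 1, 15, 13, 10, 1, 15]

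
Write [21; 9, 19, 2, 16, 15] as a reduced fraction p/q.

1850397/87653

Using pₖ = aₖpₖ₋₁ + pₖ₋₂ and qₖ = aₖqₖ₋₁ + qₖ₋₂:
  k=0: a=21, p=21, q=1
  k=1: a=9, p=190, q=9
  k=2: a=19, p=3631, q=172
  k=3: a=2, p=7452, q=353
  k=4: a=16, p=122863, q=5820
  k=5: a=15, p=1850397, q=87653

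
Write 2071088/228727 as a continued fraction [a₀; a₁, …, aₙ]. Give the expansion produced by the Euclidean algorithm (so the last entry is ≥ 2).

2071088 = 9·228727 + 12545
228727 = 18·12545 + 2917
12545 = 4·2917 + 877
2917 = 3·877 + 286
877 = 3·286 + 19
286 = 15·19 + 1
19 = 19·1 + 0  (stop)
So 2071088/228727 = [9; 18, 4, 3, 3, 15, 19].

[9; 18, 4, 3, 3, 15, 19]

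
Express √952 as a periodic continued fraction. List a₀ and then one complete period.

[30; 1, 5, 1, 6, 1, 5, 1, 60]

a₀ = ⌊√952⌋ = 30.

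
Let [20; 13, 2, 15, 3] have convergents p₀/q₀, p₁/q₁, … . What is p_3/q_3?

8391/418

Using pₖ = aₖpₖ₋₁ + pₖ₋₂, qₖ = aₖqₖ₋₁ + qₖ₋₂ (with p₋₁=1, p₋₂=0, q₋₁=0, q₋₂=1):
  k=0: a=20, p=20, q=1
  k=1: a=13, p=261, q=13
  k=2: a=2, p=542, q=27
  k=3: a=15, p=8391, q=418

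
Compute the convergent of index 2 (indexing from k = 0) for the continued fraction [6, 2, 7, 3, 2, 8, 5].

97/15

Using pₖ = aₖpₖ₋₁ + pₖ₋₂, qₖ = aₖqₖ₋₁ + qₖ₋₂ (with p₋₁=1, p₋₂=0, q₋₁=0, q₋₂=1):
  k=0: a=6, p=6, q=1
  k=1: a=2, p=13, q=2
  k=2: a=7, p=97, q=15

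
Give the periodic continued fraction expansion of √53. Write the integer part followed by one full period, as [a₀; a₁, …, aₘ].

[7; 3, 1, 1, 3, 14]

a₀ = ⌊√53⌋ = 7.
With m₀=0, d₀=1 and mₖ₊₁ = dₖaₖ − mₖ, dₖ₊₁ = (n − mₖ₊₁²)/dₖ, aₖ₊₁ = ⌊(a₀+mₖ₊₁)/dₖ₊₁⌋:
  k=1: m=7, d=4, a=3
  k=2: m=5, d=7, a=1
  k=3: m=2, d=7, a=1
  k=4: m=5, d=4, a=3
  k=5: m=7, d=1, a=14
d=1 and a=2a₀=14 at k=5, so the next step gives (m, d) = (7, 4) again — its k=1 value — and the period has length 5.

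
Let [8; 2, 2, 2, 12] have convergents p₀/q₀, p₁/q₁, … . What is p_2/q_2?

Using pₖ = aₖpₖ₋₁ + pₖ₋₂, qₖ = aₖqₖ₋₁ + qₖ₋₂ (with p₋₁=1, p₋₂=0, q₋₁=0, q₋₂=1):
  k=0: a=8, p=8, q=1
  k=1: a=2, p=17, q=2
  k=2: a=2, p=42, q=5

42/5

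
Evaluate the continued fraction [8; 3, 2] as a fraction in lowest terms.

58/7

Fold from the inside: start with 2/1.
  3 + 1/2 = 7/2
  8 + 2/7 = 58/7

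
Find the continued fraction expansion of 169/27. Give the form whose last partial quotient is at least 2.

169 = 6·27 + 7
27 = 3·7 + 6
7 = 1·6 + 1
6 = 6·1 + 0  (stop)
So 169/27 = [6; 3, 1, 6].

[6; 3, 1, 6]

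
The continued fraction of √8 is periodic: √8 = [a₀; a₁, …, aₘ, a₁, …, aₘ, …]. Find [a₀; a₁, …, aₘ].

a₀ = ⌊√8⌋ = 2.

[2; 1, 4]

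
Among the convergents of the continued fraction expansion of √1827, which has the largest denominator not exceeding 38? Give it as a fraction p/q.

1496/35

√1827 = [42; 1, 2, 1, 8, 1, 2, 1, 84, …] (period length 8).
Convergents:
  p_0/q_0 = 42/1
  p_1/q_1 = 43/1
  p_2/q_2 = 128/3
  p_3/q_3 = 171/4
  p_4/q_4 = 1496/35
  p_5/q_5 = 1667/39
q_4 = 35 ≤ 38 < 39 = q_5, so the answer is 1496/35.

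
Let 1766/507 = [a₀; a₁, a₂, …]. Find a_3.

1766 = 3·507 + 245   →  a_0 = 3
507 = 2·245 + 17   →  a_1 = 2
245 = 14·17 + 7   →  a_2 = 14
17 = 2·7 + 3   →  a_3 = 2

2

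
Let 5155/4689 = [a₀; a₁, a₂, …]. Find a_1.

10

5155 = 1·4689 + 466   →  a_0 = 1
4689 = 10·466 + 29   →  a_1 = 10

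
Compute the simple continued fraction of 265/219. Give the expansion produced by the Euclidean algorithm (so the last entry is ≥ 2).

[1; 4, 1, 3, 5, 2]

265 = 1·219 + 46
219 = 4·46 + 35
46 = 1·35 + 11
35 = 3·11 + 2
11 = 5·2 + 1
2 = 2·1 + 0  (stop)
So 265/219 = [1; 4, 1, 3, 5, 2].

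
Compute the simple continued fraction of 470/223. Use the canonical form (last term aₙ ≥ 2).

[2; 9, 3, 2, 3]

470 = 2*223 + 24
223 = 9*24 + 7
24 = 3*7 + 3
7 = 2*3 + 1
3 = 3*1 + 0  (stop)
So 470/223 = [2; 9, 3, 2, 3].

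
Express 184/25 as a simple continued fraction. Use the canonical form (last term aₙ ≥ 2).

184 = 7·25 + 9
25 = 2·9 + 7
9 = 1·7 + 2
7 = 3·2 + 1
2 = 2·1 + 0  (stop)
So 184/25 = [7; 2, 1, 3, 2].

[7; 2, 1, 3, 2]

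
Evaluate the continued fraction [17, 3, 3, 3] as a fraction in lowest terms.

Using pₖ = aₖpₖ₋₁ + pₖ₋₂ and qₖ = aₖqₖ₋₁ + qₖ₋₂:
  k=0: a=17, p=17, q=1
  k=1: a=3, p=52, q=3
  k=2: a=3, p=173, q=10
  k=3: a=3, p=571, q=33

571/33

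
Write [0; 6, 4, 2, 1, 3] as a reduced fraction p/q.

Using pₖ = aₖpₖ₋₁ + pₖ₋₂ and qₖ = aₖqₖ₋₁ + qₖ₋₂:
  k=0: a=0, p=0, q=1
  k=1: a=6, p=1, q=6
  k=2: a=4, p=4, q=25
  k=3: a=2, p=9, q=56
  k=4: a=1, p=13, q=81
  k=5: a=3, p=48, q=299

48/299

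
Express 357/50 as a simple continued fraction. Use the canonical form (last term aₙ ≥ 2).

[7; 7, 7]

357 = 7*50 + 7
50 = 7*7 + 1
7 = 7*1 + 0  (stop)
So 357/50 = [7; 7, 7].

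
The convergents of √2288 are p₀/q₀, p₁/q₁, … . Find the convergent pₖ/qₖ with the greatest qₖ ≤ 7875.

√2288 = [47; 1, 4, 1, 94, …] (period length 4).
Convergents:
  p_0/q_0 = 47/1
  p_1/q_1 = 48/1
  p_2/q_2 = 239/5
  p_3/q_3 = 287/6
  p_4/q_4 = 27217/569
  p_5/q_5 = 27504/575
  p_6/q_6 = 137233/2869
  p_7/q_7 = 164737/3444
  p_8/q_8 = 15622511/326605
q_7 = 3444 ≤ 7875 < 326605 = q_8, so the answer is 164737/3444.

164737/3444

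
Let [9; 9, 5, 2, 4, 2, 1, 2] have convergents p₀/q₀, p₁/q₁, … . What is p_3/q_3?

920/101

Using pₖ = aₖpₖ₋₁ + pₖ₋₂, qₖ = aₖqₖ₋₁ + qₖ₋₂ (with p₋₁=1, p₋₂=0, q₋₁=0, q₋₂=1):
  k=0: a=9, p=9, q=1
  k=1: a=9, p=82, q=9
  k=2: a=5, p=419, q=46
  k=3: a=2, p=920, q=101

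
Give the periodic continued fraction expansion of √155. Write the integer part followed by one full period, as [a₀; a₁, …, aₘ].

a₀ = ⌊√155⌋ = 12.
With m₀=0, d₀=1 and mₖ₊₁ = dₖaₖ − mₖ, dₖ₊₁ = (n − mₖ₊₁²)/dₖ, aₖ₊₁ = ⌊(a₀+mₖ₊₁)/dₖ₊₁⌋:
  k=1: m=12, d=11, a=2
  k=2: m=10, d=5, a=4
  k=3: m=10, d=11, a=2
  k=4: m=12, d=1, a=24
d=1 and a=2a₀=24 at k=4, so the next step gives (m, d) = (12, 11) again — its k=1 value — and the period has length 4.

[12; 2, 4, 2, 24]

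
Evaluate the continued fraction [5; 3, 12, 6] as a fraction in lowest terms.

1198/225

Fold from the inside: start with 6/1.
  12 + 1/6 = 73/6
  3 + 6/73 = 225/73
  5 + 73/225 = 1198/225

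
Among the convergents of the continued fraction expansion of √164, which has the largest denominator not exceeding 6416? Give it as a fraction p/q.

52877/4129

√164 = [12; 1, 4, 6, 4, 1, 24, …] (period length 6).
Convergents:
  p_0/q_0 = 12/1
  p_1/q_1 = 13/1
  p_2/q_2 = 64/5
  p_3/q_3 = 397/31
  p_4/q_4 = 1652/129
  p_5/q_5 = 2049/160
  p_6/q_6 = 50828/3969
  p_7/q_7 = 52877/4129
  p_8/q_8 = 262336/20485
q_7 = 4129 ≤ 6416 < 20485 = q_8, so the answer is 52877/4129.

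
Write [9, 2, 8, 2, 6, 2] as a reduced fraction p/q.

4755/502

Using pₖ = aₖpₖ₋₁ + pₖ₋₂ and qₖ = aₖqₖ₋₁ + qₖ₋₂:
  k=0: a=9, p=9, q=1
  k=1: a=2, p=19, q=2
  k=2: a=8, p=161, q=17
  k=3: a=2, p=341, q=36
  k=4: a=6, p=2207, q=233
  k=5: a=2, p=4755, q=502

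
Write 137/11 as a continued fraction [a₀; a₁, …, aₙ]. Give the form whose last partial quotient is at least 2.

137 = 12×11 + 5
11 = 2×5 + 1
5 = 5×1 + 0  (stop)
So 137/11 = [12; 2, 5].

[12; 2, 5]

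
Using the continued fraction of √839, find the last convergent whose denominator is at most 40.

√839 = [28; 1, 27, 1, 56, …] (period length 4).
Convergents:
  p_0/q_0 = 28/1
  p_1/q_1 = 29/1
  p_2/q_2 = 811/28
  p_3/q_3 = 840/29
  p_4/q_4 = 47851/1652
q_3 = 29 ≤ 40 < 1652 = q_4, so the answer is 840/29.

840/29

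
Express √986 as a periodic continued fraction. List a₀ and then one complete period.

[31; 2, 2, 62]

a₀ = ⌊√986⌋ = 31.
With m₀=0, d₀=1 and mₖ₊₁ = dₖaₖ − mₖ, dₖ₊₁ = (n − mₖ₊₁²)/dₖ, aₖ₊₁ = ⌊(a₀+mₖ₊₁)/dₖ₊₁⌋:
  k=1: m=31, d=25, a=2
  k=2: m=19, d=25, a=2
  k=3: m=31, d=1, a=62
d=1 and a=2a₀=62 at k=3, so the next step gives (m, d) = (31, 25) again — its k=1 value — and the period has length 3.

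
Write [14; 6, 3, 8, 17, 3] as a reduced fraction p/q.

117131/8273

Fold from the inside: start with 3/1.
  17 + 1/3 = 52/3
  8 + 3/52 = 419/52
  3 + 52/419 = 1309/419
  6 + 419/1309 = 8273/1309
  14 + 1309/8273 = 117131/8273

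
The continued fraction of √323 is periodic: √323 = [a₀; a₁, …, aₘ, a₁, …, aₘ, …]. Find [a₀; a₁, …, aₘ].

a₀ = ⌊√323⌋ = 17.
With m₀=0, d₀=1 and mₖ₊₁ = dₖaₖ − mₖ, dₖ₊₁ = (n − mₖ₊₁²)/dₖ, aₖ₊₁ = ⌊(a₀+mₖ₊₁)/dₖ₊₁⌋:
  k=1: m=17, d=34, a=1
  k=2: m=17, d=1, a=34
d=1 and a=2a₀=34 at k=2, so the next step gives (m, d) = (17, 34) again — its k=1 value — and the period has length 2.

[17; 1, 34]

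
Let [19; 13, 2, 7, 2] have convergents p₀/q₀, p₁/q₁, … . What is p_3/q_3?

3853/202

Using pₖ = aₖpₖ₋₁ + pₖ₋₂, qₖ = aₖqₖ₋₁ + qₖ₋₂ (with p₋₁=1, p₋₂=0, q₋₁=0, q₋₂=1):
  k=0: a=19, p=19, q=1
  k=1: a=13, p=248, q=13
  k=2: a=2, p=515, q=27
  k=3: a=7, p=3853, q=202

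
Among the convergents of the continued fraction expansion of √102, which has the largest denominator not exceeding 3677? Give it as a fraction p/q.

√102 = [10; 10, 20, …] (period length 2).
Convergents:
  p_0/q_0 = 10/1
  p_1/q_1 = 101/10
  p_2/q_2 = 2030/201
  p_3/q_3 = 20401/2020
  p_4/q_4 = 410050/40601
q_3 = 2020 ≤ 3677 < 40601 = q_4, so the answer is 20401/2020.

20401/2020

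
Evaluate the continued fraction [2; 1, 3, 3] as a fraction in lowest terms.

36/13

Using pₖ = aₖpₖ₋₁ + pₖ₋₂ and qₖ = aₖqₖ₋₁ + qₖ₋₂:
  k=0: a=2, p=2, q=1
  k=1: a=1, p=3, q=1
  k=2: a=3, p=11, q=4
  k=3: a=3, p=36, q=13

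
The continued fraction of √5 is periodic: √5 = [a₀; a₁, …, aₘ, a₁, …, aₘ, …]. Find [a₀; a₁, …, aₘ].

[2; 4]

a₀ = ⌊√5⌋ = 2.
With m₀=0, d₀=1 and mₖ₊₁ = dₖaₖ − mₖ, dₖ₊₁ = (n − mₖ₊₁²)/dₖ, aₖ₊₁ = ⌊(a₀+mₖ₊₁)/dₖ₊₁⌋:
  k=1: m=2, d=1, a=4
d=1 and a=2a₀=4 at k=1, so the next step gives (m, d) = (2, 1) again — its k=1 value — and the period has length 1.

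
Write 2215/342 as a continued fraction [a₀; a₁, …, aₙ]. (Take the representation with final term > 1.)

2215 = 6×342 + 163
342 = 2×163 + 16
163 = 10×16 + 3
16 = 5×3 + 1
3 = 3×1 + 0  (stop)
So 2215/342 = [6; 2, 10, 5, 3].

[6; 2, 10, 5, 3]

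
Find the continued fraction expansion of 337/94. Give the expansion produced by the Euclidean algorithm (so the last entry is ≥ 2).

[3; 1, 1, 2, 2, 3, 2]

337 = 3*94 + 55
94 = 1*55 + 39
55 = 1*39 + 16
39 = 2*16 + 7
16 = 2*7 + 2
7 = 3*2 + 1
2 = 2*1 + 0  (stop)
So 337/94 = [3; 1, 1, 2, 2, 3, 2].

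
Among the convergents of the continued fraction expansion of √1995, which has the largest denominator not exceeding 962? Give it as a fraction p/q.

35911/804

√1995 = [44; 1, 1, 1, 88, …] (period length 4).
Convergents:
  p_0/q_0 = 44/1
  p_1/q_1 = 45/1
  p_2/q_2 = 89/2
  p_3/q_3 = 134/3
  p_4/q_4 = 11881/266
  p_5/q_5 = 12015/269
  p_6/q_6 = 23896/535
  p_7/q_7 = 35911/804
  p_8/q_8 = 3184064/71287
q_7 = 804 ≤ 962 < 71287 = q_8, so the answer is 35911/804.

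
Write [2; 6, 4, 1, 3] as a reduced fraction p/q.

Fold from the inside: start with 3/1.
  1 + 1/3 = 4/3
  4 + 3/4 = 19/4
  6 + 4/19 = 118/19
  2 + 19/118 = 255/118

255/118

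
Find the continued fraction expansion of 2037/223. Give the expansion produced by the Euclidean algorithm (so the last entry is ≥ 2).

[9; 7, 2, 3, 4]

2037 = 9×223 + 30
223 = 7×30 + 13
30 = 2×13 + 4
13 = 3×4 + 1
4 = 4×1 + 0  (stop)
So 2037/223 = [9; 7, 2, 3, 4].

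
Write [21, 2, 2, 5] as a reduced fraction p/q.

Fold from the inside: start with 5/1.
  2 + 1/5 = 11/5
  2 + 5/11 = 27/11
  21 + 11/27 = 578/27

578/27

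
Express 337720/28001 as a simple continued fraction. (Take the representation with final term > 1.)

[12; 16, 2, 1, 1, 6, 10, 5]

337720 = 12·28001 + 1708
28001 = 16·1708 + 673
1708 = 2·673 + 362
673 = 1·362 + 311
362 = 1·311 + 51
311 = 6·51 + 5
51 = 10·5 + 1
5 = 5·1 + 0  (stop)
So 337720/28001 = [12; 16, 2, 1, 1, 6, 10, 5].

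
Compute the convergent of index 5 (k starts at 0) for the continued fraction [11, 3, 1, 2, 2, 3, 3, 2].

1003/89

Using pₖ = aₖpₖ₋₁ + pₖ₋₂, qₖ = aₖqₖ₋₁ + qₖ₋₂ (with p₋₁=1, p₋₂=0, q₋₁=0, q₋₂=1):
  k=0: a=11, p=11, q=1
  k=1: a=3, p=34, q=3
  k=2: a=1, p=45, q=4
  k=3: a=2, p=124, q=11
  k=4: a=2, p=293, q=26
  k=5: a=3, p=1003, q=89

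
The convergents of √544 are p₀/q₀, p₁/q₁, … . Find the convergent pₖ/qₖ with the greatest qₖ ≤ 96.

√544 = [23; 3, 11, 3, 46, …] (period length 4).
Convergents:
  p_0/q_0 = 23/1
  p_1/q_1 = 70/3
  p_2/q_2 = 793/34
  p_3/q_3 = 2449/105
q_2 = 34 ≤ 96 < 105 = q_3, so the answer is 793/34.

793/34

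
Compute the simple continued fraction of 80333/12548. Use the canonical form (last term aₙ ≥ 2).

[6; 2, 2, 19, 18, 2, 3]

80333 = 6×12548 + 5045
12548 = 2×5045 + 2458
5045 = 2×2458 + 129
2458 = 19×129 + 7
129 = 18×7 + 3
7 = 2×3 + 1
3 = 3×1 + 0  (stop)
So 80333/12548 = [6; 2, 2, 19, 18, 2, 3].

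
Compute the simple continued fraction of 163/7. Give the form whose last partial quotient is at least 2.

[23; 3, 2]

163 = 23*7 + 2
7 = 3*2 + 1
2 = 2*1 + 0  (stop)
So 163/7 = [23; 3, 2].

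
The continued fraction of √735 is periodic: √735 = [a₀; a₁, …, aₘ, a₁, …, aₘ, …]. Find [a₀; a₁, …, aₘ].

[27; 9, 54]

a₀ = ⌊√735⌋ = 27.
With m₀=0, d₀=1 and mₖ₊₁ = dₖaₖ − mₖ, dₖ₊₁ = (n − mₖ₊₁²)/dₖ, aₖ₊₁ = ⌊(a₀+mₖ₊₁)/dₖ₊₁⌋:
  k=1: m=27, d=6, a=9
  k=2: m=27, d=1, a=54
d=1 and a=2a₀=54 at k=2, so the next step gives (m, d) = (27, 6) again — its k=1 value — and the period has length 2.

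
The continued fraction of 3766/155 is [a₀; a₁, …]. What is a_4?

2

3766 = 24·155 + 46   →  a_0 = 24
155 = 3·46 + 17   →  a_1 = 3
46 = 2·17 + 12   →  a_2 = 2
17 = 1·12 + 5   →  a_3 = 1
12 = 2·5 + 2   →  a_4 = 2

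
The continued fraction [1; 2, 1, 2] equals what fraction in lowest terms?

11/8

Using pₖ = aₖpₖ₋₁ + pₖ₋₂ and qₖ = aₖqₖ₋₁ + qₖ₋₂:
  k=0: a=1, p=1, q=1
  k=1: a=2, p=3, q=2
  k=2: a=1, p=4, q=3
  k=3: a=2, p=11, q=8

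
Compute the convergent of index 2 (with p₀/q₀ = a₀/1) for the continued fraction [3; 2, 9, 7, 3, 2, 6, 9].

Using pₖ = aₖpₖ₋₁ + pₖ₋₂, qₖ = aₖqₖ₋₁ + qₖ₋₂ (with p₋₁=1, p₋₂=0, q₋₁=0, q₋₂=1):
  k=0: a=3, p=3, q=1
  k=1: a=2, p=7, q=2
  k=2: a=9, p=66, q=19

66/19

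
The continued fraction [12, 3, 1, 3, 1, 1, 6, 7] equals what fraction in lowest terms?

Fold from the inside: start with 7/1.
  6 + 1/7 = 43/7
  1 + 7/43 = 50/43
  1 + 43/50 = 93/50
  3 + 50/93 = 329/93
  1 + 93/329 = 422/329
  3 + 329/422 = 1595/422
  12 + 422/1595 = 19562/1595

19562/1595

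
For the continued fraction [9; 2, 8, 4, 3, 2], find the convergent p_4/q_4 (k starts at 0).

2150/227

Using pₖ = aₖpₖ₋₁ + pₖ₋₂, qₖ = aₖqₖ₋₁ + qₖ₋₂ (with p₋₁=1, p₋₂=0, q₋₁=0, q₋₂=1):
  k=0: a=9, p=9, q=1
  k=1: a=2, p=19, q=2
  k=2: a=8, p=161, q=17
  k=3: a=4, p=663, q=70
  k=4: a=3, p=2150, q=227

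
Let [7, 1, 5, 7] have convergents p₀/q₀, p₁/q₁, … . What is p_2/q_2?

47/6

Using pₖ = aₖpₖ₋₁ + pₖ₋₂, qₖ = aₖqₖ₋₁ + qₖ₋₂ (with p₋₁=1, p₋₂=0, q₋₁=0, q₋₂=1):
  k=0: a=7, p=7, q=1
  k=1: a=1, p=8, q=1
  k=2: a=5, p=47, q=6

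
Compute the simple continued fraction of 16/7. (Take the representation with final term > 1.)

[2; 3, 2]

16 = 2×7 + 2
7 = 3×2 + 1
2 = 2×1 + 0  (stop)
So 16/7 = [2; 3, 2].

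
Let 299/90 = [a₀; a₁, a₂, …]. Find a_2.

299 = 3·90 + 29   →  a_0 = 3
90 = 3·29 + 3   →  a_1 = 3
29 = 9·3 + 2   →  a_2 = 9

9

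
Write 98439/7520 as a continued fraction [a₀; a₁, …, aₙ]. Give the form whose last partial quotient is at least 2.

[13; 11, 13, 3, 5, 3]

98439 = 13·7520 + 679
7520 = 11·679 + 51
679 = 13·51 + 16
51 = 3·16 + 3
16 = 5·3 + 1
3 = 3·1 + 0  (stop)
So 98439/7520 = [13; 11, 13, 3, 5, 3].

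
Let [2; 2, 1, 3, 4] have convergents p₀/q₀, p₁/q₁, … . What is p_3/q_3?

26/11

Using pₖ = aₖpₖ₋₁ + pₖ₋₂, qₖ = aₖqₖ₋₁ + qₖ₋₂ (with p₋₁=1, p₋₂=0, q₋₁=0, q₋₂=1):
  k=0: a=2, p=2, q=1
  k=1: a=2, p=5, q=2
  k=2: a=1, p=7, q=3
  k=3: a=3, p=26, q=11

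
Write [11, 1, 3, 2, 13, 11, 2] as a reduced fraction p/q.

32987/2801

Fold from the inside: start with 2/1.
  11 + 1/2 = 23/2
  13 + 2/23 = 301/23
  2 + 23/301 = 625/301
  3 + 301/625 = 2176/625
  1 + 625/2176 = 2801/2176
  11 + 2176/2801 = 32987/2801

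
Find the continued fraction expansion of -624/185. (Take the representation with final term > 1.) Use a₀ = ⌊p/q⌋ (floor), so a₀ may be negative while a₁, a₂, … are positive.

[-4; 1, 1, 1, 2, 7, 3]

-624 = -4×185 + 116
185 = 1×116 + 69
116 = 1×69 + 47
69 = 1×47 + 22
47 = 2×22 + 3
22 = 7×3 + 1
3 = 3×1 + 0  (stop)
So -624/185 = [-4; 1, 1, 1, 2, 7, 3].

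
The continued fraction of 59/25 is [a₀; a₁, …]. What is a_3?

3

59 = 2·25 + 9   →  a_0 = 2
25 = 2·9 + 7   →  a_1 = 2
9 = 1·7 + 2   →  a_2 = 1
7 = 3·2 + 1   →  a_3 = 3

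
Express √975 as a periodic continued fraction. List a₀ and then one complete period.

[31; 4, 2, 4, 62]

a₀ = ⌊√975⌋ = 31.
With m₀=0, d₀=1 and mₖ₊₁ = dₖaₖ − mₖ, dₖ₊₁ = (n − mₖ₊₁²)/dₖ, aₖ₊₁ = ⌊(a₀+mₖ₊₁)/dₖ₊₁⌋:
  k=1: m=31, d=14, a=4
  k=2: m=25, d=25, a=2
  k=3: m=25, d=14, a=4
  k=4: m=31, d=1, a=62
d=1 and a=2a₀=62 at k=4, so the next step gives (m, d) = (31, 14) again — its k=1 value — and the period has length 4.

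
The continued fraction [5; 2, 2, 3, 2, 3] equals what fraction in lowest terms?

725/134

Fold from the inside: start with 3/1.
  2 + 1/3 = 7/3
  3 + 3/7 = 24/7
  2 + 7/24 = 55/24
  2 + 24/55 = 134/55
  5 + 55/134 = 725/134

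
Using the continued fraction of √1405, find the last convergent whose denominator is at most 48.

√1405 = [37; 2, 14, 2, 74, …] (period length 4).
Convergents:
  p_0/q_0 = 37/1
  p_1/q_1 = 75/2
  p_2/q_2 = 1087/29
  p_3/q_3 = 2249/60
q_2 = 29 ≤ 48 < 60 = q_3, so the answer is 1087/29.

1087/29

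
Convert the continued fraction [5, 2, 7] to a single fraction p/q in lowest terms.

Using pₖ = aₖpₖ₋₁ + pₖ₋₂ and qₖ = aₖqₖ₋₁ + qₖ₋₂:
  k=0: a=5, p=5, q=1
  k=1: a=2, p=11, q=2
  k=2: a=7, p=82, q=15

82/15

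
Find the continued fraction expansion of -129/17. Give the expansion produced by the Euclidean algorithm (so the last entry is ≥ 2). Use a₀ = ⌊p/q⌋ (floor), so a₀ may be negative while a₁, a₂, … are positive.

-129 = -8×17 + 7
17 = 2×7 + 3
7 = 2×3 + 1
3 = 3×1 + 0  (stop)
So -129/17 = [-8; 2, 2, 3].

[-8; 2, 2, 3]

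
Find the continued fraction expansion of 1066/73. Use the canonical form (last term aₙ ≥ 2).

[14; 1, 1, 1, 1, 14]

1066 = 14×73 + 44
73 = 1×44 + 29
44 = 1×29 + 15
29 = 1×15 + 14
15 = 1×14 + 1
14 = 14×1 + 0  (stop)
So 1066/73 = [14; 1, 1, 1, 1, 14].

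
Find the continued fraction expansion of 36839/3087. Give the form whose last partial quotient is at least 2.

[11; 1, 14, 17, 12]

36839 = 11*3087 + 2882
3087 = 1*2882 + 205
2882 = 14*205 + 12
205 = 17*12 + 1
12 = 12*1 + 0  (stop)
So 36839/3087 = [11; 1, 14, 17, 12].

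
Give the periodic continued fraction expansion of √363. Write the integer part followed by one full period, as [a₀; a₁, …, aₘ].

[19; 19, 38]

a₀ = ⌊√363⌋ = 19.
With m₀=0, d₀=1 and mₖ₊₁ = dₖaₖ − mₖ, dₖ₊₁ = (n − mₖ₊₁²)/dₖ, aₖ₊₁ = ⌊(a₀+mₖ₊₁)/dₖ₊₁⌋:
  k=1: m=19, d=2, a=19
  k=2: m=19, d=1, a=38
d=1 and a=2a₀=38 at k=2, so the next step gives (m, d) = (19, 2) again — its k=1 value — and the period has length 2.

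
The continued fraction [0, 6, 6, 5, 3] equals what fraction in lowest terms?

99/610

Fold from the inside: start with 3/1.
  5 + 1/3 = 16/3
  6 + 3/16 = 99/16
  6 + 16/99 = 610/99
  0 + 99/610 = 99/610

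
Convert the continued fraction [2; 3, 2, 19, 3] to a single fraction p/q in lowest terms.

Using pₖ = aₖpₖ₋₁ + pₖ₋₂ and qₖ = aₖqₖ₋₁ + qₖ₋₂:
  k=0: a=2, p=2, q=1
  k=1: a=3, p=7, q=3
  k=2: a=2, p=16, q=7
  k=3: a=19, p=311, q=136
  k=4: a=3, p=949, q=415

949/415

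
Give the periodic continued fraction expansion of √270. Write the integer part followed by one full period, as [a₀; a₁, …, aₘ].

[16; 2, 3, 6, 3, 2, 32]

a₀ = ⌊√270⌋ = 16.
With m₀=0, d₀=1 and mₖ₊₁ = dₖaₖ − mₖ, dₖ₊₁ = (n − mₖ₊₁²)/dₖ, aₖ₊₁ = ⌊(a₀+mₖ₊₁)/dₖ₊₁⌋:
  k=1: m=16, d=14, a=2
  k=2: m=12, d=9, a=3
  k=3: m=15, d=5, a=6
  k=4: m=15, d=9, a=3
  k=5: m=12, d=14, a=2
  k=6: m=16, d=1, a=32
d=1 and a=2a₀=32 at k=6, so the next step gives (m, d) = (16, 14) again — its k=1 value — and the period has length 6.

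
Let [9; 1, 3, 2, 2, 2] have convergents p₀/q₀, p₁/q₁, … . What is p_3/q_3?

88/9

Using pₖ = aₖpₖ₋₁ + pₖ₋₂, qₖ = aₖqₖ₋₁ + qₖ₋₂ (with p₋₁=1, p₋₂=0, q₋₁=0, q₋₂=1):
  k=0: a=9, p=9, q=1
  k=1: a=1, p=10, q=1
  k=2: a=3, p=39, q=4
  k=3: a=2, p=88, q=9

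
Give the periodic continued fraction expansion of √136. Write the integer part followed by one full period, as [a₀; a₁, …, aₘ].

[11; 1, 1, 1, 22]

a₀ = ⌊√136⌋ = 11.
With m₀=0, d₀=1 and mₖ₊₁ = dₖaₖ − mₖ, dₖ₊₁ = (n − mₖ₊₁²)/dₖ, aₖ₊₁ = ⌊(a₀+mₖ₊₁)/dₖ₊₁⌋:
  k=1: m=11, d=15, a=1
  k=2: m=4, d=8, a=1
  k=3: m=4, d=15, a=1
  k=4: m=11, d=1, a=22
d=1 and a=2a₀=22 at k=4, so the next step gives (m, d) = (11, 15) again — its k=1 value — and the period has length 4.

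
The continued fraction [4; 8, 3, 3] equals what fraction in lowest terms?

Fold from the inside: start with 3/1.
  3 + 1/3 = 10/3
  8 + 3/10 = 83/10
  4 + 10/83 = 342/83

342/83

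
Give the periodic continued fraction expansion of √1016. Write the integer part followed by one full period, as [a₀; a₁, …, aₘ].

[31; 1, 6, 1, 62]

a₀ = ⌊√1016⌋ = 31.
With m₀=0, d₀=1 and mₖ₊₁ = dₖaₖ − mₖ, dₖ₊₁ = (n − mₖ₊₁²)/dₖ, aₖ₊₁ = ⌊(a₀+mₖ₊₁)/dₖ₊₁⌋:
  k=1: m=31, d=55, a=1
  k=2: m=24, d=8, a=6
  k=3: m=24, d=55, a=1
  k=4: m=31, d=1, a=62
d=1 and a=2a₀=62 at k=4, so the next step gives (m, d) = (31, 55) again — its k=1 value — and the period has length 4.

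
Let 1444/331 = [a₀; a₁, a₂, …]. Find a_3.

3

1444 = 4·331 + 120   →  a_0 = 4
331 = 2·120 + 91   →  a_1 = 2
120 = 1·91 + 29   →  a_2 = 1
91 = 3·29 + 4   →  a_3 = 3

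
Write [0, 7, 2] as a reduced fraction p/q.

2/15

Fold from the inside: start with 2/1.
  7 + 1/2 = 15/2
  0 + 2/15 = 2/15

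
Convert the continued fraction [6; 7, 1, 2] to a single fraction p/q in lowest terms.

Fold from the inside: start with 2/1.
  1 + 1/2 = 3/2
  7 + 2/3 = 23/3
  6 + 3/23 = 141/23

141/23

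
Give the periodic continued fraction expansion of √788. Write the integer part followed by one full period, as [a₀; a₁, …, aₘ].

[28; 14, 56]

a₀ = ⌊√788⌋ = 28.
With m₀=0, d₀=1 and mₖ₊₁ = dₖaₖ − mₖ, dₖ₊₁ = (n − mₖ₊₁²)/dₖ, aₖ₊₁ = ⌊(a₀+mₖ₊₁)/dₖ₊₁⌋:
  k=1: m=28, d=4, a=14
  k=2: m=28, d=1, a=56
d=1 and a=2a₀=56 at k=2, so the next step gives (m, d) = (28, 4) again — its k=1 value — and the period has length 2.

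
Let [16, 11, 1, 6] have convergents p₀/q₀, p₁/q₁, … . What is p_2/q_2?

193/12

Using pₖ = aₖpₖ₋₁ + pₖ₋₂, qₖ = aₖqₖ₋₁ + qₖ₋₂ (with p₋₁=1, p₋₂=0, q₋₁=0, q₋₂=1):
  k=0: a=16, p=16, q=1
  k=1: a=11, p=177, q=11
  k=2: a=1, p=193, q=12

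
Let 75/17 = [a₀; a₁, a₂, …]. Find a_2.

75 = 4·17 + 7   →  a_0 = 4
17 = 2·7 + 3   →  a_1 = 2
7 = 2·3 + 1   →  a_2 = 2

2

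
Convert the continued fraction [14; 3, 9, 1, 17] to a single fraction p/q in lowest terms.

7949/555

Fold from the inside: start with 17/1.
  1 + 1/17 = 18/17
  9 + 17/18 = 179/18
  3 + 18/179 = 555/179
  14 + 179/555 = 7949/555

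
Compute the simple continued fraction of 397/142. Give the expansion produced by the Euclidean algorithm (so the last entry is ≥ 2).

397 = 2×142 + 113
142 = 1×113 + 29
113 = 3×29 + 26
29 = 1×26 + 3
26 = 8×3 + 2
3 = 1×2 + 1
2 = 2×1 + 0  (stop)
So 397/142 = [2; 1, 3, 1, 8, 1, 2].

[2; 1, 3, 1, 8, 1, 2]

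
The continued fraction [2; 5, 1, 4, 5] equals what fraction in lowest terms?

328/151

Using pₖ = aₖpₖ₋₁ + pₖ₋₂ and qₖ = aₖqₖ₋₁ + qₖ₋₂:
  k=0: a=2, p=2, q=1
  k=1: a=5, p=11, q=5
  k=2: a=1, p=13, q=6
  k=3: a=4, p=63, q=29
  k=4: a=5, p=328, q=151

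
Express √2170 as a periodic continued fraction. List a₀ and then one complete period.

a₀ = ⌊√2170⌋ = 46.
With m₀=0, d₀=1 and mₖ₊₁ = dₖaₖ − mₖ, dₖ₊₁ = (n − mₖ₊₁²)/dₖ, aₖ₊₁ = ⌊(a₀+mₖ₊₁)/dₖ₊₁⌋:
  k=1: m=46, d=54, a=1
  k=2: m=8, d=39, a=1
  k=3: m=31, d=31, a=2
  k=4: m=31, d=39, a=1
  k=5: m=8, d=54, a=1
  k=6: m=46, d=1, a=92
d=1 and a=2a₀=92 at k=6, so the next step gives (m, d) = (46, 54) again — its k=1 value — and the period has length 6.

[46; 1, 1, 2, 1, 1, 92]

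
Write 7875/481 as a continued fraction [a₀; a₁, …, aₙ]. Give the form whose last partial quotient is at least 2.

7875 = 16·481 + 179
481 = 2·179 + 123
179 = 1·123 + 56
123 = 2·56 + 11
56 = 5·11 + 1
11 = 11·1 + 0  (stop)
So 7875/481 = [16; 2, 1, 2, 5, 11].

[16; 2, 1, 2, 5, 11]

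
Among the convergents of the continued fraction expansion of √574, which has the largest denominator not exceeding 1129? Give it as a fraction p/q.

27001/1127

√574 = [23; 1, 22, 1, 46, …] (period length 4).
Convergents:
  p_0/q_0 = 23/1
  p_1/q_1 = 24/1
  p_2/q_2 = 551/23
  p_3/q_3 = 575/24
  p_4/q_4 = 27001/1127
  p_5/q_5 = 27576/1151
q_4 = 1127 ≤ 1129 < 1151 = q_5, so the answer is 27001/1127.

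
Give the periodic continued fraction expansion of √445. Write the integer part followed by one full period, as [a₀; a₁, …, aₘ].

a₀ = ⌊√445⌋ = 21.
With m₀=0, d₀=1 and mₖ₊₁ = dₖaₖ − mₖ, dₖ₊₁ = (n − mₖ₊₁²)/dₖ, aₖ₊₁ = ⌊(a₀+mₖ₊₁)/dₖ₊₁⌋:
  k=1: m=21, d=4, a=10
  k=2: m=19, d=21, a=1
  k=3: m=2, d=21, a=1
  k=4: m=19, d=4, a=10
  k=5: m=21, d=1, a=42
d=1 and a=2a₀=42 at k=5, so the next step gives (m, d) = (21, 4) again — its k=1 value — and the period has length 5.

[21; 10, 1, 1, 10, 42]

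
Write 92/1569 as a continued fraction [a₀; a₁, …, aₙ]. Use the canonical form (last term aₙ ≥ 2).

[0; 17, 18, 2, 2]

92 = 0·1569 + 92
1569 = 17·92 + 5
92 = 18·5 + 2
5 = 2·2 + 1
2 = 2·1 + 0  (stop)
So 92/1569 = [0; 17, 18, 2, 2].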